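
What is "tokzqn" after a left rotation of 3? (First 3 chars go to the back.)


Input: 'tokzqn', shift = 3
Operation: split at index 3 and swap parts
Front part s[0:3] = 'tok'
Back part s[3:] = 'zqn'
Rotated = back + front = 'zqn' + 'tok'
Result: zqntok


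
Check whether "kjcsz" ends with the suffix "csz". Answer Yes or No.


Input string: 'kjcsz'
Suffix to check: 'csz'
Last 3 characters of input: 'csz'
Match: True
Result: Yes


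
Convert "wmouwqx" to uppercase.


Input string: 'wmouwqx'
Operation: convert each letter to uppercase
Mapping: 'w'->'W', 'm'->'M', 'o'->'O', 'u'->'U', 'w'->'W', 'q'->'Q', 'x'->'X'
Result: WMOUWQX


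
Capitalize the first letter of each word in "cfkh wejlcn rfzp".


Input string: 'cfkh wejlcn rfzp'
Operation: capitalize first letter of each word
Word transformations: 'cfkh'->'Cfkh', 'wejlcn'->'Wejlcn', 'rfzp'->'Rfzp'
Result: Cfkh Wejlcn Rfzp


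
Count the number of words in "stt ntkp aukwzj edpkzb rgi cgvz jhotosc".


Input string: 'stt ntkp aukwzj edpkzb rgi cgvz jhotosc'
Operation: split by spaces
Words found: 'stt', 'ntkp', 'aukwzj', 'edpkzb', 'rgi', 'cgvz', 'jhotosc'
Word count: 7


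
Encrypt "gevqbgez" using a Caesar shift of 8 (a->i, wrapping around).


Input: 'gevqbgez', shift = 8
Operation: for each letter, (position + 8) mod 26
Mapping: 'g'(6+8=14)->'o', 'e'(4+8=12)->'m', 'v'(21+8=29, 29 mod 26=3)->'d', 'q'(16+8=24)->'y', 'b'(1+8=9)->'j', 'g'(6+8=14)->'o', 'e'(4+8=12)->'m', 'z'(25+8=33, 33 mod 26=7)->'h'
Result: omdyjomh


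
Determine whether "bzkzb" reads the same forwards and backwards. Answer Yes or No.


Input string: 'bzkzb'
Reversed: 'bzkzb'
Compare pairs: s[0]='b' vs s[4]='b' (match), s[1]='z' vs s[3]='z' (match)
Palindrome: Yes


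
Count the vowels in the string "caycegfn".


Input string: 'caycegfn'
Operation: count vowels (a, e, i, o, u)
Scan: s[0]='c', s[1]='a' (vowel), s[2]='y', s[3]='c', s[4]='e' (vowel), s[5]='g', s[6]='f', s[7]='n'
Vowels found: 2
Result: 2


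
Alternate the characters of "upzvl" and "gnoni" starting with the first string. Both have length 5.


String 1: 'upzvl'
String 2: 'gnoni'
Operation: alternate characters
Pairs: 'u'+'g', 'p'+'n', 'z'+'o', 'v'+'n', 'l'+'i'
Result: ugpnzovnli


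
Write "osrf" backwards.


Input string: 'osrf'
Operation: reverse character order
Original order: 'o' -> 's' -> 'r' -> 'f'
Reversed order: 'f' -> 'r' -> 's' -> 'o'
Result: frso


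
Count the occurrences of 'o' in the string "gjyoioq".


Input string: 'gjyoioq'
Target character: 'o'
Scan each position: s[3]='o', s[5]='o'
Matches found at indices: 3, 5
Total: 2


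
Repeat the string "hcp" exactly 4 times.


Input string: 'hcp'
Operation: repeat 4 times
Concatenation: 'hcp' + 'hcp' + 'hcp' + 'hcp'
Result: hcphcphcphcp


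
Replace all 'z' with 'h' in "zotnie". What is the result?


Input string: 'zotnie'
Operation: replace 'z' with 'h'
Positions of 'z': 0
After replacement: hotnie


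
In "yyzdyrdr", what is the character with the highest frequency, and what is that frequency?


Input: 'yyzdyrdr'
Operation: tally each character
Counts: 'd':2, 'r':2, 'y':3, 'z':1
Maximum: 'y' appears 3 times


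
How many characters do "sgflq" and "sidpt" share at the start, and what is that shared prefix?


String 1: 'sgflq'
String 2: 'sidpt'
Compare position by position:
pos 0: 's' vs 's' match
pos 1: 'g' vs 'i' differ -> stop
Longest common prefix: "s" (length 1)


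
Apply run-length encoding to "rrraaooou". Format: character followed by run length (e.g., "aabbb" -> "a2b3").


Input: 'rrraaooou'
Operation: identify consecutive runs
Runs: 'rrr' -> r3, 'aa' -> a2, 'ooo' -> o3, 'u' -> u1
Encoded: r3a2o3u1


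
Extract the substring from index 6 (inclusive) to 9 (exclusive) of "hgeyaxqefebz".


Input string: 'hgeyaxqefebz'
Operation: slice [6:9]
Extract characters: s[6]='q', s[7]='e', s[8]='f'
Result: qef


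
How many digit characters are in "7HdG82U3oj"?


Input string: '7HdG82U3oj'
Operation: count digit characters (0-9)
Scan: '7'(digit), 'H', 'd', 'G', '8'(digit), '2'(digit), 'U', '3'(digit), 'o', 'j'
Digits found: 4
Result: 4


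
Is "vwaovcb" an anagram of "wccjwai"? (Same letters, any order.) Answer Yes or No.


String 1: 'wccjwai' -> sorted: 'accijww'
String 2: 'vwaovcb' -> sorted: 'abcovvw'
Compare sorted forms: 'accijww' != 'abcovvw'
Anagram: No


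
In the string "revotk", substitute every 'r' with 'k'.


Input string: 'revotk'
Operation: replace 'r' with 'k'
Positions of 'r': 0
After replacement: kevotk


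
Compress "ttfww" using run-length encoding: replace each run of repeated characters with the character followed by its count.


Input: 'ttfww'
Operation: identify consecutive runs
Runs: 'tt' -> t2, 'f' -> f1, 'ww' -> w2
Encoded: t2f1w2


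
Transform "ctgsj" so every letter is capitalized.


Input string: 'ctgsj'
Operation: convert each letter to uppercase
Mapping: 'c'->'C', 't'->'T', 'g'->'G', 's'->'S', 'j'->'J'
Result: CTGSJ


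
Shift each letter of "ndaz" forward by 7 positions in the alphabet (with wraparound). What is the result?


Input: 'ndaz', shift = 7
Operation: for each letter, (position + 7) mod 26
Mapping: 'n'(13+7=20)->'u', 'd'(3+7=10)->'k', 'a'(0+7=7)->'h', 'z'(25+7=32, 32 mod 26=6)->'g'
Result: ukhg


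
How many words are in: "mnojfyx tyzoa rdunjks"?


Input string: 'mnojfyx tyzoa rdunjks'
Operation: split by spaces
Words found: 'mnojfyx', 'tyzoa', 'rdunjks'
Word count: 3


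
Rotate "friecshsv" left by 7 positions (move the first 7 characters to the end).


Input: 'friecshsv', shift = 7
Operation: split at index 7 and swap parts
Front part s[0:7] = 'friecsh'
Back part s[7:] = 'sv'
Rotated = back + front = 'sv' + 'friecsh'
Result: svfriecsh


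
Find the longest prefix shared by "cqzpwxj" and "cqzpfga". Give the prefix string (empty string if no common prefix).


String 1: 'cqzpwxj'
String 2: 'cqzpfga'
Compare position by position:
pos 0: 'c' vs 'c' match
pos 1: 'q' vs 'q' match
pos 2: 'z' vs 'z' match
pos 3: 'p' vs 'p' match
pos 4: 'w' vs 'f' differ -> stop
Longest common prefix: "cqzp" (length 4)


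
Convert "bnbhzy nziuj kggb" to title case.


Input string: 'bnbhzy nziuj kggb'
Operation: capitalize first letter of each word
Word transformations: 'bnbhzy'->'Bnbhzy', 'nziuj'->'Nziuj', 'kggb'->'Kggb'
Result: Bnbhzy Nziuj Kggb


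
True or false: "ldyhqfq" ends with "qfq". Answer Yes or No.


Input string: 'ldyhqfq'
Suffix to check: 'qfq'
Last 3 characters of input: 'qfq'
Match: True
Result: Yes


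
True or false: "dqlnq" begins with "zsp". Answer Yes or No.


Input string: 'dqlnq'
Prefix to check: 'zsp'
First 3 characters of input: 'dql'
Match: False
Result: No


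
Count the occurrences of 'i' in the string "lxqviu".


Input string: 'lxqviu'
Target character: 'i'
Scan each position: s[4]='i'
Matches found at indices: 4
Total: 1


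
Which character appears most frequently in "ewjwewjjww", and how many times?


Input: 'ewjwewjjww'
Operation: tally each character
Counts: 'e':2, 'j':3, 'w':5
Maximum: 'w' appears 5 times


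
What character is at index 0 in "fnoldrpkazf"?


Input string: 'fnoldrpkazf'
Operation: get character at index 0
Index mapping: s[0]='f'
Result: 'f'


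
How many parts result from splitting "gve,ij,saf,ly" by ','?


Input string: 'gve,ij,saf,ly'
Delimiter: ','
Split result: 'gve', 'ij', 'saf', 'ly'
Number of parts: 4


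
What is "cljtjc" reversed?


Input string: 'cljtjc'
Operation: reverse character order
Original order: 'c' -> 'l' -> 'j' -> 't' -> 'j' -> 'c'
Reversed order: 'c' -> 'j' -> 't' -> 'j' -> 'l' -> 'c'
Result: cjtjlc


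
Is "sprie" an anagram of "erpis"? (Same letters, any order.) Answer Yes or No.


String 1: 'erpis' -> sorted: 'eiprs'
String 2: 'sprie' -> sorted: 'eiprs'
Compare sorted forms: 'eiprs' == 'eiprs'
Anagram: Yes


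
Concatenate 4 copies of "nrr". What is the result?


Input string: 'nrr'
Operation: repeat 4 times
Concatenation: 'nrr' + 'nrr' + 'nrr' + 'nrr'
Result: nrrnrrnrrnrr


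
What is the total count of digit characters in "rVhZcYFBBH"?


Input string: 'rVhZcYFBBH'
Operation: count digit characters (0-9)
Scan: 'r', 'V', 'h', 'Z', 'c', 'Y', 'F', 'B', 'B', 'H'
Digits found: 0
Result: 0


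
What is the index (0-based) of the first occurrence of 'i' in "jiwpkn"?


Input string: 'jiwpkn'
Target: 'i'
Scanning left to right: s[0]='j', s[1]='i'
First match at index: 1


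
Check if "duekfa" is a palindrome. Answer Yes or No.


Input string: 'duekfa'
Reversed: 'afkeud'
Compare pairs: s[0]='d' vs s[5]='a' (mismatch), s[1]='u' vs s[4]='f' (mismatch), s[2]='e' vs s[3]='k' (mismatch)
Palindrome: No


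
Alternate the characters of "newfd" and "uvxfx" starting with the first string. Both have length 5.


String 1: 'newfd'
String 2: 'uvxfx'
Operation: alternate characters
Pairs: 'n'+'u', 'e'+'v', 'w'+'x', 'f'+'f', 'd'+'x'
Result: nuevwxffdx


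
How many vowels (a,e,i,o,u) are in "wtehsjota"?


Input string: 'wtehsjota'
Operation: count vowels (a, e, i, o, u)
Scan: s[0]='w', s[1]='t', s[2]='e' (vowel), s[3]='h', s[4]='s', s[5]='j', s[6]='o' (vowel), s[7]='t', s[8]='a' (vowel)
Vowels found: 3
Result: 3


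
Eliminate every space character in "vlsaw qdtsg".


Input string: 'vlsaw qdtsg'
Operation: remove all spaces
Words: 'vlsaw', 'qdtsg'
Join without spaces: vlsawqdtsg


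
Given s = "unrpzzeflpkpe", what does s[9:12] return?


Input string: 'unrpzzeflpkpe'
Operation: slice [9:12]
Extract characters: s[9]='p', s[10]='k', s[11]='p'
Result: pkp


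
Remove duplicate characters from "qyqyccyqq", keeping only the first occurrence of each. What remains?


Input: 'qyqyccyqq'
Operation: keep first occurrence of each character
Scan: s[0]='q' new -> keep; s[1]='y' new -> keep; s[2]='q' seen -> skip; s[3]='y' seen -> skip; s[4]='c' new -> keep; s[5]='c' seen -> skip; s[6]='y' seen -> skip; s[7]='q' seen -> skip; s[8]='q' seen -> skip
Result: qyc


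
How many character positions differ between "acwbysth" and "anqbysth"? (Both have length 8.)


String 1: 'acwbysth'
String 2: 'anqbysth'
Compare each position: pos 0: 'a'=='a', pos 1: 'c'!='n', pos 2: 'w'!='q', pos 3: 'b'=='b', pos 4: 'y'=='y', pos 5: 's'=='s', pos 6: 't'=='t', pos 7: 'h'=='h'
Differing positions: 2
Hamming distance: 2


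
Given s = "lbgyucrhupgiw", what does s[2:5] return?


Input string: 'lbgyucrhupgiw'
Operation: slice [2:5]
Extract characters: s[2]='g', s[3]='y', s[4]='u'
Result: gyu


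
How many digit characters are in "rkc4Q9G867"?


Input string: 'rkc4Q9G867'
Operation: count digit characters (0-9)
Scan: 'r', 'k', 'c', '4'(digit), 'Q', '9'(digit), 'G', '8'(digit), '6'(digit), '7'(digit)
Digits found: 5
Result: 5


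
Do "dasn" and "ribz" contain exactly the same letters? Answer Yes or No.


String 1: 'dasn' -> sorted: 'adns'
String 2: 'ribz' -> sorted: 'birz'
Compare sorted forms: 'adns' != 'birz'
Anagram: No


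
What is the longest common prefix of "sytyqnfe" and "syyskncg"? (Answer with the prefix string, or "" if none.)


String 1: 'sytyqnfe'
String 2: 'syyskncg'
Compare position by position:
pos 0: 's' vs 's' match
pos 1: 'y' vs 'y' match
pos 2: 't' vs 'y' differ -> stop
Longest common prefix: "sy" (length 2)


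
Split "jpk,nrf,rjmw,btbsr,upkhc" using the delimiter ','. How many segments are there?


Input string: 'jpk,nrf,rjmw,btbsr,upkhc'
Delimiter: ','
Split result: 'jpk', 'nrf', 'rjmw', 'btbsr', 'upkhc'
Number of parts: 5


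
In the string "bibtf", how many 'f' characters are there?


Input string: 'bibtf'
Target character: 'f'
Scan each position: s[4]='f'
Matches found at indices: 4
Total: 1


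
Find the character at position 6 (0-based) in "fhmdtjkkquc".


Input string: 'fhmdtjkkquc'
Operation: get character at index 6
Index mapping: s[0]='f', s[1]='h', s[2]='m', s[3]='d', s[4]='t', s[5]='j', s[6]='k'
Result: 'k'


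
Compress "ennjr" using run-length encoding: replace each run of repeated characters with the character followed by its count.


Input: 'ennjr'
Operation: identify consecutive runs
Runs: 'e' -> e1, 'nn' -> n2, 'j' -> j1, 'r' -> r1
Encoded: e1n2j1r1


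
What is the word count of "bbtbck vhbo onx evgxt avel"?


Input string: 'bbtbck vhbo onx evgxt avel'
Operation: split by spaces
Words found: 'bbtbck', 'vhbo', 'onx', 'evgxt', 'avel'
Word count: 5


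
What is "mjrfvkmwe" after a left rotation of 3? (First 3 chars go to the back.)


Input: 'mjrfvkmwe', shift = 3
Operation: split at index 3 and swap parts
Front part s[0:3] = 'mjr'
Back part s[3:] = 'fvkmwe'
Rotated = back + front = 'fvkmwe' + 'mjr'
Result: fvkmwemjr


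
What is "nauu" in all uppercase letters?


Input string: 'nauu'
Operation: convert each letter to uppercase
Mapping: 'n'->'N', 'a'->'A', 'u'->'U', 'u'->'U'
Result: NAUU


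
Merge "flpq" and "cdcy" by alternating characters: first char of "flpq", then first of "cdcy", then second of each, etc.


String 1: 'flpq'
String 2: 'cdcy'
Operation: alternate characters
Pairs: 'f'+'c', 'l'+'d', 'p'+'c', 'q'+'y'
Result: fcldpcqy


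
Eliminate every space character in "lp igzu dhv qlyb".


Input string: 'lp igzu dhv qlyb'
Operation: remove all spaces
Words: 'lp', 'igzu', 'dhv', 'qlyb'
Join without spaces: lpigzudhvqlyb


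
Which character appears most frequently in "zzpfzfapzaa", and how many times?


Input: 'zzpfzfapzaa'
Operation: tally each character
Counts: 'a':3, 'f':2, 'p':2, 'z':4
Maximum: 'z' appears 4 times


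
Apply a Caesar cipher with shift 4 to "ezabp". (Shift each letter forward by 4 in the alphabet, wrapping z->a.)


Input: 'ezabp', shift = 4
Operation: for each letter, (position + 4) mod 26
Mapping: 'e'(4+4=8)->'i', 'z'(25+4=29, 29 mod 26=3)->'d', 'a'(0+4=4)->'e', 'b'(1+4=5)->'f', 'p'(15+4=19)->'t'
Result: ideft


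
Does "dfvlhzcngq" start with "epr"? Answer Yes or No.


Input string: 'dfvlhzcngq'
Prefix to check: 'epr'
First 3 characters of input: 'dfv'
Match: False
Result: No


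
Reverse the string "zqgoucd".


Input string: 'zqgoucd'
Operation: reverse character order
Original order: 'z' -> 'q' -> 'g' -> 'o' -> 'u' -> 'c' -> 'd'
Reversed order: 'd' -> 'c' -> 'u' -> 'o' -> 'g' -> 'q' -> 'z'
Result: dcuogqz


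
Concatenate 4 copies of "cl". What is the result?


Input string: 'cl'
Operation: repeat 4 times
Concatenation: 'cl' + 'cl' + 'cl' + 'cl'
Result: clclclcl


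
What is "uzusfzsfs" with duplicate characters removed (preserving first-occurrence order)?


Input: 'uzusfzsfs'
Operation: keep first occurrence of each character
Scan: s[0]='u' new -> keep; s[1]='z' new -> keep; s[2]='u' seen -> skip; s[3]='s' new -> keep; s[4]='f' new -> keep; s[5]='z' seen -> skip; s[6]='s' seen -> skip; s[7]='f' seen -> skip; s[8]='s' seen -> skip
Result: uzsf


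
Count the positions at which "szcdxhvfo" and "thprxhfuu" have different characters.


String 1: 'szcdxhvfo'
String 2: 'thprxhfuu'
Compare each position: pos 0: 's'!='t', pos 1: 'z'!='h', pos 2: 'c'!='p', pos 3: 'd'!='r', pos 4: 'x'=='x', pos 5: 'h'=='h', pos 6: 'v'!='f', pos 7: 'f'!='u', pos 8: 'o'!='u'
Differing positions: 7
Hamming distance: 7


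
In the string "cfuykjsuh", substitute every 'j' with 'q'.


Input string: 'cfuykjsuh'
Operation: replace 'j' with 'q'
Positions of 'j': 5
After replacement: cfuykqsuh


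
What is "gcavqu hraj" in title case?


Input string: 'gcavqu hraj'
Operation: capitalize first letter of each word
Word transformations: 'gcavqu'->'Gcavqu', 'hraj'->'Hraj'
Result: Gcavqu Hraj


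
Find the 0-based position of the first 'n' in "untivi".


Input string: 'untivi'
Target: 'n'
Scanning left to right: s[0]='u', s[1]='n'
First match at index: 1


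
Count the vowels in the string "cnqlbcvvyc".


Input string: 'cnqlbcvvyc'
Operation: count vowels (a, e, i, o, u)
Scan: s[0]='c', s[1]='n', s[2]='q', s[3]='l', s[4]='b', s[5]='c', s[6]='v', s[7]='v', s[8]='y', s[9]='c'
Vowels found: 0
Result: 0


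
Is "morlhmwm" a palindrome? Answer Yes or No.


Input string: 'morlhmwm'
Reversed: 'mwmhlrom'
Compare pairs: s[0]='m' vs s[7]='m' (match), s[1]='o' vs s[6]='w' (mismatch), s[2]='r' vs s[5]='m' (mismatch), s[3]='l' vs s[4]='h' (mismatch)
Palindrome: No


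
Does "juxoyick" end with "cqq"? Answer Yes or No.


Input string: 'juxoyick'
Suffix to check: 'cqq'
Last 3 characters of input: 'ick'
Match: False
Result: No


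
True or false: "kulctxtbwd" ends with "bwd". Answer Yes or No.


Input string: 'kulctxtbwd'
Suffix to check: 'bwd'
Last 3 characters of input: 'bwd'
Match: True
Result: Yes


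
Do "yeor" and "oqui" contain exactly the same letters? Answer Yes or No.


String 1: 'yeor' -> sorted: 'eory'
String 2: 'oqui' -> sorted: 'ioqu'
Compare sorted forms: 'eory' != 'ioqu'
Anagram: No


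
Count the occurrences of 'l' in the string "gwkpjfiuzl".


Input string: 'gwkpjfiuzl'
Target character: 'l'
Scan each position: s[9]='l'
Matches found at indices: 9
Total: 1


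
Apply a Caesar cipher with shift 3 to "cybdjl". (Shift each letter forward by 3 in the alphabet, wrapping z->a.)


Input: 'cybdjl', shift = 3
Operation: for each letter, (position + 3) mod 26
Mapping: 'c'(2+3=5)->'f', 'y'(24+3=27, 27 mod 26=1)->'b', 'b'(1+3=4)->'e', 'd'(3+3=6)->'g', 'j'(9+3=12)->'m', 'l'(11+3=14)->'o'
Result: fbegmo


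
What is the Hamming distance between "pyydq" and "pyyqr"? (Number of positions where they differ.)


String 1: 'pyydq'
String 2: 'pyyqr'
Compare each position: pos 0: 'p'=='p', pos 1: 'y'=='y', pos 2: 'y'=='y', pos 3: 'd'!='q', pos 4: 'q'!='r'
Differing positions: 2
Hamming distance: 2


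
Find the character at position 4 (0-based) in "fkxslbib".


Input string: 'fkxslbib'
Operation: get character at index 4
Index mapping: s[0]='f', s[1]='k', s[2]='x', s[3]='s', s[4]='l'
Result: 'l'


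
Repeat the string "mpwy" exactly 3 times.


Input string: 'mpwy'
Operation: repeat 3 times
Concatenation: 'mpwy' + 'mpwy' + 'mpwy'
Result: mpwympwympwy


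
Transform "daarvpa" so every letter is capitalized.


Input string: 'daarvpa'
Operation: convert each letter to uppercase
Mapping: 'd'->'D', 'a'->'A', 'a'->'A', 'r'->'R', 'v'->'V', 'p'->'P', 'a'->'A'
Result: DAARVPA


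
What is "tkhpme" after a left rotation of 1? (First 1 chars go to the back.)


Input: 'tkhpme', shift = 1
Operation: split at index 1 and swap parts
Front part s[0:1] = 't'
Back part s[1:] = 'khpme'
Rotated = back + front = 'khpme' + 't'
Result: khpmet


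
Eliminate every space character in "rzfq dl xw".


Input string: 'rzfq dl xw'
Operation: remove all spaces
Words: 'rzfq', 'dl', 'xw'
Join without spaces: rzfqdlxw


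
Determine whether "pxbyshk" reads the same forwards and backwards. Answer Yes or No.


Input string: 'pxbyshk'
Reversed: 'khsybxp'
Compare pairs: s[0]='p' vs s[6]='k' (mismatch), s[1]='x' vs s[5]='h' (mismatch), s[2]='b' vs s[4]='s' (mismatch)
Palindrome: No


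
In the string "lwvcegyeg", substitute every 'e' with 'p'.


Input string: 'lwvcegyeg'
Operation: replace 'e' with 'p'
Positions of 'e': 4, 7
After replacement: lwvcpgypg


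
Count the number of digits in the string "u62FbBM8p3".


Input string: 'u62FbBM8p3'
Operation: count digit characters (0-9)
Scan: 'u', '6'(digit), '2'(digit), 'F', 'b', 'B', 'M', '8'(digit), 'p', '3'(digit)
Digits found: 4
Result: 4


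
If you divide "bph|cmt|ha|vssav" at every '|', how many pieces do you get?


Input string: 'bph|cmt|ha|vssav'
Delimiter: '|'
Split result: 'bph', 'cmt', 'ha', 'vssav'
Number of parts: 4


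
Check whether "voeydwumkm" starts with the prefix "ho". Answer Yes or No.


Input string: 'voeydwumkm'
Prefix to check: 'ho'
First 2 characters of input: 'vo'
Match: False
Result: No


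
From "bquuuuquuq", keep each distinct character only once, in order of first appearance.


Input: 'bquuuuquuq'
Operation: keep first occurrence of each character
Scan: s[0]='b' new -> keep; s[1]='q' new -> keep; s[2]='u' new -> keep; s[3]='u' seen -> skip; s[4]='u' seen -> skip; s[5]='u' seen -> skip; s[6]='q' seen -> skip; s[7]='u' seen -> skip; s[8]='u' seen -> skip; s[9]='q' seen -> skip
Result: bqu


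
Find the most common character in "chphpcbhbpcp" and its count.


Input: 'chphpcbhbpcp'
Operation: tally each character
Counts: 'b':2, 'c':3, 'h':3, 'p':4
Maximum: 'p' appears 4 times


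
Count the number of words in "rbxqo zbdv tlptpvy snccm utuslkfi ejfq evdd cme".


Input string: 'rbxqo zbdv tlptpvy snccm utuslkfi ejfq evdd cme'
Operation: split by spaces
Words found: 'rbxqo', 'zbdv', 'tlptpvy', 'snccm', 'utuslkfi', 'ejfq', 'evdd', 'cme'
Word count: 8


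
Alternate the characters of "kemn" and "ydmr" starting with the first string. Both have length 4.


String 1: 'kemn'
String 2: 'ydmr'
Operation: alternate characters
Pairs: 'k'+'y', 'e'+'d', 'm'+'m', 'n'+'r'
Result: kyedmmnr


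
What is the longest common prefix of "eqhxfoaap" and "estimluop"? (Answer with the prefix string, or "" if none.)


String 1: 'eqhxfoaap'
String 2: 'estimluop'
Compare position by position:
pos 0: 'e' vs 'e' match
pos 1: 'q' vs 's' differ -> stop
Longest common prefix: "e" (length 1)


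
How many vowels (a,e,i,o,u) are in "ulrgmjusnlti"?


Input string: 'ulrgmjusnlti'
Operation: count vowels (a, e, i, o, u)
Scan: s[0]='u' (vowel), s[1]='l', s[2]='r', s[3]='g', s[4]='m', s[5]='j', s[6]='u' (vowel), s[7]='s', s[8]='n', s[9]='l', s[10]='t', s[11]='i' (vowel)
Vowels found: 3
Result: 3


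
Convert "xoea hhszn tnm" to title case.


Input string: 'xoea hhszn tnm'
Operation: capitalize first letter of each word
Word transformations: 'xoea'->'Xoea', 'hhszn'->'Hhszn', 'tnm'->'Tnm'
Result: Xoea Hhszn Tnm


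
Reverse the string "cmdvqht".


Input string: 'cmdvqht'
Operation: reverse character order
Original order: 'c' -> 'm' -> 'd' -> 'v' -> 'q' -> 'h' -> 't'
Reversed order: 't' -> 'h' -> 'q' -> 'v' -> 'd' -> 'm' -> 'c'
Result: thqvdmc


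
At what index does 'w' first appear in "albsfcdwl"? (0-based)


Input string: 'albsfcdwl'
Target: 'w'
Scanning left to right: s[0]='a', s[1]='l', s[2]='b', s[3]='s', s[4]='f', s[5]='c', s[6]='d', s[7]='w'
First match at index: 7


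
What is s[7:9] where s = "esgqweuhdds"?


Input string: 'esgqweuhdds'
Operation: slice [7:9]
Extract characters: s[7]='h', s[8]='d'
Result: hd


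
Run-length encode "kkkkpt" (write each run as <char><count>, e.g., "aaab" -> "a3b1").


Input: 'kkkkpt'
Operation: identify consecutive runs
Runs: 'kkkk' -> k4, 'p' -> p1, 't' -> t1
Encoded: k4p1t1


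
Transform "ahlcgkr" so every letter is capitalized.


Input string: 'ahlcgkr'
Operation: convert each letter to uppercase
Mapping: 'a'->'A', 'h'->'H', 'l'->'L', 'c'->'C', 'g'->'G', 'k'->'K', 'r'->'R'
Result: AHLCGKR


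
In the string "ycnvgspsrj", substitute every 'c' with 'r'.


Input string: 'ycnvgspsrj'
Operation: replace 'c' with 'r'
Positions of 'c': 1
After replacement: yrnvgspsrj


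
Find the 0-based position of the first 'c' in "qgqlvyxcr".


Input string: 'qgqlvyxcr'
Target: 'c'
Scanning left to right: s[0]='q', s[1]='g', s[2]='q', s[3]='l', s[4]='v', s[5]='y', s[6]='x', s[7]='c'
First match at index: 7


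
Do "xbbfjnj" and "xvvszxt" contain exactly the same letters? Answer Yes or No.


String 1: 'xbbfjnj' -> sorted: 'bbfjjnx'
String 2: 'xvvszxt' -> sorted: 'stvvxxz'
Compare sorted forms: 'bbfjjnx' != 'stvvxxz'
Anagram: No


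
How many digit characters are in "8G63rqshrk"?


Input string: '8G63rqshrk'
Operation: count digit characters (0-9)
Scan: '8'(digit), 'G', '6'(digit), '3'(digit), 'r', 'q', 's', 'h', 'r', 'k'
Digits found: 3
Result: 3


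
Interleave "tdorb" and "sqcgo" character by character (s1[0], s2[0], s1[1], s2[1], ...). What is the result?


String 1: 'tdorb'
String 2: 'sqcgo'
Operation: alternate characters
Pairs: 't'+'s', 'd'+'q', 'o'+'c', 'r'+'g', 'b'+'o'
Result: tsdqocrgbo


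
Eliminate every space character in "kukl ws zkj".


Input string: 'kukl ws zkj'
Operation: remove all spaces
Words: 'kukl', 'ws', 'zkj'
Join without spaces: kuklwszkj


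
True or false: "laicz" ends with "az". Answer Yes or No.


Input string: 'laicz'
Suffix to check: 'az'
Last 2 characters of input: 'cz'
Match: False
Result: No


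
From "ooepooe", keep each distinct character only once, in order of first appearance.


Input: 'ooepooe'
Operation: keep first occurrence of each character
Scan: s[0]='o' new -> keep; s[1]='o' seen -> skip; s[2]='e' new -> keep; s[3]='p' new -> keep; s[4]='o' seen -> skip; s[5]='o' seen -> skip; s[6]='e' seen -> skip
Result: oep


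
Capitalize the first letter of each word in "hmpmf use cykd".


Input string: 'hmpmf use cykd'
Operation: capitalize first letter of each word
Word transformations: 'hmpmf'->'Hmpmf', 'use'->'Use', 'cykd'->'Cykd'
Result: Hmpmf Use Cykd


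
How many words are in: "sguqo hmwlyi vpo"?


Input string: 'sguqo hmwlyi vpo'
Operation: split by spaces
Words found: 'sguqo', 'hmwlyi', 'vpo'
Word count: 3


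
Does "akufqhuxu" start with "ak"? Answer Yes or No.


Input string: 'akufqhuxu'
Prefix to check: 'ak'
First 2 characters of input: 'ak'
Match: True
Result: Yes


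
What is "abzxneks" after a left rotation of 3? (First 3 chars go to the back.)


Input: 'abzxneks', shift = 3
Operation: split at index 3 and swap parts
Front part s[0:3] = 'abz'
Back part s[3:] = 'xneks'
Rotated = back + front = 'xneks' + 'abz'
Result: xneksabz


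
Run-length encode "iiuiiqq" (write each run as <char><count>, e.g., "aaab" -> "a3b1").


Input: 'iiuiiqq'
Operation: identify consecutive runs
Runs: 'ii' -> i2, 'u' -> u1, 'ii' -> i2, 'qq' -> q2
Encoded: i2u1i2q2


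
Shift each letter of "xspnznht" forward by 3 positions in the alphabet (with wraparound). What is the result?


Input: 'xspnznht', shift = 3
Operation: for each letter, (position + 3) mod 26
Mapping: 'x'(23+3=26, 26 mod 26=0)->'a', 's'(18+3=21)->'v', 'p'(15+3=18)->'s', 'n'(13+3=16)->'q', 'z'(25+3=28, 28 mod 26=2)->'c', 'n'(13+3=16)->'q', 'h'(7+3=10)->'k', 't'(19+3=22)->'w'
Result: avsqcqkw


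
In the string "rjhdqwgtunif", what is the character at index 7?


Input string: 'rjhdqwgtunif'
Operation: get character at index 7
Index mapping: s[0]='r', s[1]='j', s[2]='h', s[3]='d', s[4]='q', s[5]='w', s[6]='g', s[7]='t'
Result: 't'


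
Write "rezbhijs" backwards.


Input string: 'rezbhijs'
Operation: reverse character order
Original order: 'r' -> 'e' -> 'z' -> 'b' -> 'h' -> 'i' -> 'j' -> 's'
Reversed order: 's' -> 'j' -> 'i' -> 'h' -> 'b' -> 'z' -> 'e' -> 'r'
Result: sjihbzer


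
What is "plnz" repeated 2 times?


Input string: 'plnz'
Operation: repeat 2 times
Concatenation: 'plnz' + 'plnz'
Result: plnzplnz


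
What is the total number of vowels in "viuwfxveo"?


Input string: 'viuwfxveo'
Operation: count vowels (a, e, i, o, u)
Scan: s[0]='v', s[1]='i' (vowel), s[2]='u' (vowel), s[3]='w', s[4]='f', s[5]='x', s[6]='v', s[7]='e' (vowel), s[8]='o' (vowel)
Vowels found: 4
Result: 4


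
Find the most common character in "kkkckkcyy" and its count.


Input: 'kkkckkcyy'
Operation: tally each character
Counts: 'c':2, 'k':5, 'y':2
Maximum: 'k' appears 5 times


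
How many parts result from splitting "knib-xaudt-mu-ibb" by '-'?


Input string: 'knib-xaudt-mu-ibb'
Delimiter: '-'
Split result: 'knib', 'xaudt', 'mu', 'ibb'
Number of parts: 4


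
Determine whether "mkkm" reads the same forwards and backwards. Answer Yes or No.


Input string: 'mkkm'
Reversed: 'mkkm'
Compare pairs: s[0]='m' vs s[3]='m' (match), s[1]='k' vs s[2]='k' (match)
Palindrome: Yes


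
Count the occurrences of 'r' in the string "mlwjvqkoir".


Input string: 'mlwjvqkoir'
Target character: 'r'
Scan each position: s[9]='r'
Matches found at indices: 9
Total: 1


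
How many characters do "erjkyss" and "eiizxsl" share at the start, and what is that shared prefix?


String 1: 'erjkyss'
String 2: 'eiizxsl'
Compare position by position:
pos 0: 'e' vs 'e' match
pos 1: 'r' vs 'i' differ -> stop
Longest common prefix: "e" (length 1)


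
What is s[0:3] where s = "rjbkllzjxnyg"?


Input string: 'rjbkllzjxnyg'
Operation: slice [0:3]
Extract characters: s[0]='r', s[1]='j', s[2]='b'
Result: rjb


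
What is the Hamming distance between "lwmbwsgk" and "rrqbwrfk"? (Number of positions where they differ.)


String 1: 'lwmbwsgk'
String 2: 'rrqbwrfk'
Compare each position: pos 0: 'l'!='r', pos 1: 'w'!='r', pos 2: 'm'!='q', pos 3: 'b'=='b', pos 4: 'w'=='w', pos 5: 's'!='r', pos 6: 'g'!='f', pos 7: 'k'=='k'
Differing positions: 5
Hamming distance: 5


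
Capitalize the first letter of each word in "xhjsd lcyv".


Input string: 'xhjsd lcyv'
Operation: capitalize first letter of each word
Word transformations: 'xhjsd'->'Xhjsd', 'lcyv'->'Lcyv'
Result: Xhjsd Lcyv


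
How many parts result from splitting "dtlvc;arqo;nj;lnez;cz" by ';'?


Input string: 'dtlvc;arqo;nj;lnez;cz'
Delimiter: ';'
Split result: 'dtlvc', 'arqo', 'nj', 'lnez', 'cz'
Number of parts: 5


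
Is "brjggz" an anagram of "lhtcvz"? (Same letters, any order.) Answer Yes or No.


String 1: 'lhtcvz' -> sorted: 'chltvz'
String 2: 'brjggz' -> sorted: 'bggjrz'
Compare sorted forms: 'chltvz' != 'bggjrz'
Anagram: No


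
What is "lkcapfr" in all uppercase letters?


Input string: 'lkcapfr'
Operation: convert each letter to uppercase
Mapping: 'l'->'L', 'k'->'K', 'c'->'C', 'a'->'A', 'p'->'P', 'f'->'F', 'r'->'R'
Result: LKCAPFR


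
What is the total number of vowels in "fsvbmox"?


Input string: 'fsvbmox'
Operation: count vowels (a, e, i, o, u)
Scan: s[0]='f', s[1]='s', s[2]='v', s[3]='b', s[4]='m', s[5]='o' (vowel), s[6]='x'
Vowels found: 1
Result: 1


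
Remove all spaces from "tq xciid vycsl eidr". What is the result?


Input string: 'tq xciid vycsl eidr'
Operation: remove all spaces
Words: 'tq', 'xciid', 'vycsl', 'eidr'
Join without spaces: tqxciidvycsleidr


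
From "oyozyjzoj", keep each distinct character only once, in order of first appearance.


Input: 'oyozyjzoj'
Operation: keep first occurrence of each character
Scan: s[0]='o' new -> keep; s[1]='y' new -> keep; s[2]='o' seen -> skip; s[3]='z' new -> keep; s[4]='y' seen -> skip; s[5]='j' new -> keep; s[6]='z' seen -> skip; s[7]='o' seen -> skip; s[8]='j' seen -> skip
Result: oyzj


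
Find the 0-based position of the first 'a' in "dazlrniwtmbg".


Input string: 'dazlrniwtmbg'
Target: 'a'
Scanning left to right: s[0]='d', s[1]='a'
First match at index: 1


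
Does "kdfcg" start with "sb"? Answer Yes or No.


Input string: 'kdfcg'
Prefix to check: 'sb'
First 2 characters of input: 'kd'
Match: False
Result: No


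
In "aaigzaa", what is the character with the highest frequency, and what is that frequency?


Input: 'aaigzaa'
Operation: tally each character
Counts: 'a':4, 'g':1, 'i':1, 'z':1
Maximum: 'a' appears 4 times


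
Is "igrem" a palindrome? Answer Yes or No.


Input string: 'igrem'
Reversed: 'mergi'
Compare pairs: s[0]='i' vs s[4]='m' (mismatch), s[1]='g' vs s[3]='e' (mismatch)
Palindrome: No


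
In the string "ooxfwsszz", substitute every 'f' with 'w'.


Input string: 'ooxfwsszz'
Operation: replace 'f' with 'w'
Positions of 'f': 3
After replacement: ooxwwsszz


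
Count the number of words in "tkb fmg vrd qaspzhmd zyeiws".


Input string: 'tkb fmg vrd qaspzhmd zyeiws'
Operation: split by spaces
Words found: 'tkb', 'fmg', 'vrd', 'qaspzhmd', 'zyeiws'
Word count: 5


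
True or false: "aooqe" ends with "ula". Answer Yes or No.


Input string: 'aooqe'
Suffix to check: 'ula'
Last 3 characters of input: 'oqe'
Match: False
Result: No


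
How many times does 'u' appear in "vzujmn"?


Input string: 'vzujmn'
Target character: 'u'
Scan each position: s[2]='u'
Matches found at indices: 2
Total: 1


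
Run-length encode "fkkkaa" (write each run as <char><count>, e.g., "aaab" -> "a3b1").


Input: 'fkkkaa'
Operation: identify consecutive runs
Runs: 'f' -> f1, 'kkk' -> k3, 'aa' -> a2
Encoded: f1k3a2


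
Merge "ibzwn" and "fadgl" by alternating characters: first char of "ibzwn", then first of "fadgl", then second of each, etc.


String 1: 'ibzwn'
String 2: 'fadgl'
Operation: alternate characters
Pairs: 'i'+'f', 'b'+'a', 'z'+'d', 'w'+'g', 'n'+'l'
Result: ifbazdwgnl


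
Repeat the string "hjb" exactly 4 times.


Input string: 'hjb'
Operation: repeat 4 times
Concatenation: 'hjb' + 'hjb' + 'hjb' + 'hjb'
Result: hjbhjbhjbhjb


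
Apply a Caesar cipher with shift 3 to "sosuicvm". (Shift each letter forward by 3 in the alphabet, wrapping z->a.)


Input: 'sosuicvm', shift = 3
Operation: for each letter, (position + 3) mod 26
Mapping: 's'(18+3=21)->'v', 'o'(14+3=17)->'r', 's'(18+3=21)->'v', 'u'(20+3=23)->'x', 'i'(8+3=11)->'l', 'c'(2+3=5)->'f', 'v'(21+3=24)->'y', 'm'(12+3=15)->'p'
Result: vrvxlfyp


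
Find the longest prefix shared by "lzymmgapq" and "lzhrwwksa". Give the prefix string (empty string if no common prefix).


String 1: 'lzymmgapq'
String 2: 'lzhrwwksa'
Compare position by position:
pos 0: 'l' vs 'l' match
pos 1: 'z' vs 'z' match
pos 2: 'y' vs 'h' differ -> stop
Longest common prefix: "lz" (length 2)


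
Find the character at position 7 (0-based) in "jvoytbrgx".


Input string: 'jvoytbrgx'
Operation: get character at index 7
Index mapping: s[0]='j', s[1]='v', s[2]='o', s[3]='y', s[4]='t', s[5]='b', s[6]='r', s[7]='g'
Result: 'g'


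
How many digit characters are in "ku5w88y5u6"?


Input string: 'ku5w88y5u6'
Operation: count digit characters (0-9)
Scan: 'k', 'u', '5'(digit), 'w', '8'(digit), '8'(digit), 'y', '5'(digit), 'u', '6'(digit)
Digits found: 5
Result: 5


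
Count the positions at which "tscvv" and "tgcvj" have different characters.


String 1: 'tscvv'
String 2: 'tgcvj'
Compare each position: pos 0: 't'=='t', pos 1: 's'!='g', pos 2: 'c'=='c', pos 3: 'v'=='v', pos 4: 'v'!='j'
Differing positions: 2
Hamming distance: 2


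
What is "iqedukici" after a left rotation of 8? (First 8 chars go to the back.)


Input: 'iqedukici', shift = 8
Operation: split at index 8 and swap parts
Front part s[0:8] = 'iqedukic'
Back part s[8:] = 'i'
Rotated = back + front = 'i' + 'iqedukic'
Result: iiqedukic


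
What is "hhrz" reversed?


Input string: 'hhrz'
Operation: reverse character order
Original order: 'h' -> 'h' -> 'r' -> 'z'
Reversed order: 'z' -> 'r' -> 'h' -> 'h'
Result: zrhh


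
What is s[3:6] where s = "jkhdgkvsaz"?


Input string: 'jkhdgkvsaz'
Operation: slice [3:6]
Extract characters: s[3]='d', s[4]='g', s[5]='k'
Result: dgk


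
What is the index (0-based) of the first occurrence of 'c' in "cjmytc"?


Input string: 'cjmytc'
Target: 'c'
Scanning left to right: s[0]='c'
First match at index: 0


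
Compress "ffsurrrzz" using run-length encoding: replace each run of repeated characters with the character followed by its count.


Input: 'ffsurrrzz'
Operation: identify consecutive runs
Runs: 'ff' -> f2, 's' -> s1, 'u' -> u1, 'rrr' -> r3, 'zz' -> z2
Encoded: f2s1u1r3z2


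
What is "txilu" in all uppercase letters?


Input string: 'txilu'
Operation: convert each letter to uppercase
Mapping: 't'->'T', 'x'->'X', 'i'->'I', 'l'->'L', 'u'->'U'
Result: TXILU


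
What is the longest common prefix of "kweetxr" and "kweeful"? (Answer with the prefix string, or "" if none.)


String 1: 'kweetxr'
String 2: 'kweeful'
Compare position by position:
pos 0: 'k' vs 'k' match
pos 1: 'w' vs 'w' match
pos 2: 'e' vs 'e' match
pos 3: 'e' vs 'e' match
pos 4: 't' vs 'f' differ -> stop
Longest common prefix: "kwee" (length 4)


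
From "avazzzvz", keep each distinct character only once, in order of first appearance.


Input: 'avazzzvz'
Operation: keep first occurrence of each character
Scan: s[0]='a' new -> keep; s[1]='v' new -> keep; s[2]='a' seen -> skip; s[3]='z' new -> keep; s[4]='z' seen -> skip; s[5]='z' seen -> skip; s[6]='v' seen -> skip; s[7]='z' seen -> skip
Result: avz


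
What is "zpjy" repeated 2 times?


Input string: 'zpjy'
Operation: repeat 2 times
Concatenation: 'zpjy' + 'zpjy'
Result: zpjyzpjy


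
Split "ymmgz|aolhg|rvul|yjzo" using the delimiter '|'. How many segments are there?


Input string: 'ymmgz|aolhg|rvul|yjzo'
Delimiter: '|'
Split result: 'ymmgz', 'aolhg', 'rvul', 'yjzo'
Number of parts: 4


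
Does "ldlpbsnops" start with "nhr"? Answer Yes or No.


Input string: 'ldlpbsnops'
Prefix to check: 'nhr'
First 3 characters of input: 'ldl'
Match: False
Result: No


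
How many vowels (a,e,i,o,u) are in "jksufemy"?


Input string: 'jksufemy'
Operation: count vowels (a, e, i, o, u)
Scan: s[0]='j', s[1]='k', s[2]='s', s[3]='u' (vowel), s[4]='f', s[5]='e' (vowel), s[6]='m', s[7]='y'
Vowels found: 2
Result: 2


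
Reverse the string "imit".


Input string: 'imit'
Operation: reverse character order
Original order: 'i' -> 'm' -> 'i' -> 't'
Reversed order: 't' -> 'i' -> 'm' -> 'i'
Result: timi


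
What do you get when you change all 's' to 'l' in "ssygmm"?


Input string: 'ssygmm'
Operation: replace 's' with 'l'
Positions of 's': 0, 1
After replacement: llygmm


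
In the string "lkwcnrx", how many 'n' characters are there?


Input string: 'lkwcnrx'
Target character: 'n'
Scan each position: s[4]='n'
Matches found at indices: 4
Total: 1


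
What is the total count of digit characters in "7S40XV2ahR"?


Input string: '7S40XV2ahR'
Operation: count digit characters (0-9)
Scan: '7'(digit), 'S', '4'(digit), '0'(digit), 'X', 'V', '2'(digit), 'a', 'h', 'R'
Digits found: 4
Result: 4


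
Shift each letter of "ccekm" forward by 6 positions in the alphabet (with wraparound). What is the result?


Input: 'ccekm', shift = 6
Operation: for each letter, (position + 6) mod 26
Mapping: 'c'(2+6=8)->'i', 'c'(2+6=8)->'i', 'e'(4+6=10)->'k', 'k'(10+6=16)->'q', 'm'(12+6=18)->'s'
Result: iikqs


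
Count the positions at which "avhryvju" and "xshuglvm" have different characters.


String 1: 'avhryvju'
String 2: 'xshuglvm'
Compare each position: pos 0: 'a'!='x', pos 1: 'v'!='s', pos 2: 'h'=='h', pos 3: 'r'!='u', pos 4: 'y'!='g', pos 5: 'v'!='l', pos 6: 'j'!='v', pos 7: 'u'!='m'
Differing positions: 7
Hamming distance: 7


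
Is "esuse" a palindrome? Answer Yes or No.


Input string: 'esuse'
Reversed: 'esuse'
Compare pairs: s[0]='e' vs s[4]='e' (match), s[1]='s' vs s[3]='s' (match)
Palindrome: Yes


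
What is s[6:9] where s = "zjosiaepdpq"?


Input string: 'zjosiaepdpq'
Operation: slice [6:9]
Extract characters: s[6]='e', s[7]='p', s[8]='d'
Result: epd


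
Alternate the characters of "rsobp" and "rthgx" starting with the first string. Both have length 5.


String 1: 'rsobp'
String 2: 'rthgx'
Operation: alternate characters
Pairs: 'r'+'r', 's'+'t', 'o'+'h', 'b'+'g', 'p'+'x'
Result: rrstohbgpx


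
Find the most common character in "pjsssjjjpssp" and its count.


Input: 'pjsssjjjpssp'
Operation: tally each character
Counts: 'j':4, 'p':3, 's':5
Maximum: 's' appears 5 times


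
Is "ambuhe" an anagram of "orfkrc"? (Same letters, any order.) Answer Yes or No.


String 1: 'orfkrc' -> sorted: 'cfkorr'
String 2: 'ambuhe' -> sorted: 'abehmu'
Compare sorted forms: 'cfkorr' != 'abehmu'
Anagram: No


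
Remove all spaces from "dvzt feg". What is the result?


Input string: 'dvzt feg'
Operation: remove all spaces
Words: 'dvzt', 'feg'
Join without spaces: dvztfeg


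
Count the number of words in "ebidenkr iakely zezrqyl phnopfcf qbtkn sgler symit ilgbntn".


Input string: 'ebidenkr iakely zezrqyl phnopfcf qbtkn sgler symit ilgbntn'
Operation: split by spaces
Words found: 'ebidenkr', 'iakely', 'zezrqyl', 'phnopfcf', 'qbtkn', 'sgler', 'symit', 'ilgbntn'
Word count: 8


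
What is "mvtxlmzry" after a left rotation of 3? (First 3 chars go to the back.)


Input: 'mvtxlmzry', shift = 3
Operation: split at index 3 and swap parts
Front part s[0:3] = 'mvt'
Back part s[3:] = 'xlmzry'
Rotated = back + front = 'xlmzry' + 'mvt'
Result: xlmzrymvt
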